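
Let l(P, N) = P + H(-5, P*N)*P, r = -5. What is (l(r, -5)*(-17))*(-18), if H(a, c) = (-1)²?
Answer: -3060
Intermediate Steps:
H(a, c) = 1
l(P, N) = 2*P (l(P, N) = P + 1*P = P + P = 2*P)
(l(r, -5)*(-17))*(-18) = ((2*(-5))*(-17))*(-18) = -10*(-17)*(-18) = 170*(-18) = -3060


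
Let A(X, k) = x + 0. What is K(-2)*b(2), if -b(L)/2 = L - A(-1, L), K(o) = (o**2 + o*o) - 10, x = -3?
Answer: 20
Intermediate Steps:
A(X, k) = -3 (A(X, k) = -3 + 0 = -3)
K(o) = -10 + 2*o**2 (K(o) = (o**2 + o**2) - 10 = 2*o**2 - 10 = -10 + 2*o**2)
b(L) = -6 - 2*L (b(L) = -2*(L - 1*(-3)) = -2*(L + 3) = -2*(3 + L) = -6 - 2*L)
K(-2)*b(2) = (-10 + 2*(-2)**2)*(-6 - 2*2) = (-10 + 2*4)*(-6 - 4) = (-10 + 8)*(-10) = -2*(-10) = 20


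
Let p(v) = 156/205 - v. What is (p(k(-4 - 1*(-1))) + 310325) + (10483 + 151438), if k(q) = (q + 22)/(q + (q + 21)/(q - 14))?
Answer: 6679996649/14145 ≈ 4.7225e+5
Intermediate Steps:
k(q) = (22 + q)/(q + (21 + q)/(-14 + q))
p(v) = 156/205 - v (p(v) = 156*(1/205) - v = 156/205 - v)
(p(k(-4 - 1*(-1))) + 310325) + (10483 + 151438) = ((156/205 - (-308 + (-4 - 1*(-1))**2 + 8*(-4 - 1*(-1)))/(21 + (-4 - 1*(-1))**2 - 13*(-4 - 1*(-1)))) + 310325) + (10483 + 151438) = ((156/205 - (-308 + (-4 + 1)**2 + 8*(-4 + 1))/(21 + (-4 + 1)**2 - 13*(-4 + 1))) + 310325) + 161921 = ((156/205 - (-308 + (-3)**2 + 8*(-3))/(21 + (-3)**2 - 13*(-3))) + 310325) + 161921 = ((156/205 - (-308 + 9 - 24)/(21 + 9 + 39)) + 310325) + 161921 = ((156/205 - (-323)/69) + 310325) + 161921 = ((156/205 - 1*(-323/69)) + 310325) + 161921 = ((156/205 + 323/69) + 310325) + 161921 = (76979/14145 + 310325) + 161921 = 4389624104/14145 + 161921 = 6679996649/14145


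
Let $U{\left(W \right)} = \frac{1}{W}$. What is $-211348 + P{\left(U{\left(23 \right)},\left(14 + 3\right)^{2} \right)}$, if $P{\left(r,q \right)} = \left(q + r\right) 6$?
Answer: $- \frac{4821116}{23} \approx -2.0961 \cdot 10^{5}$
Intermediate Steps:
$P{\left(r,q \right)} = 6 q + 6 r$
$-211348 + P{\left(U{\left(23 \right)},\left(14 + 3\right)^{2} \right)} = -211348 + \left(6 \left(14 + 3\right)^{2} + \frac{6}{23}\right) = -211348 + \left(6 \cdot 17^{2} + 6 \cdot \frac{1}{23}\right) = -211348 + \left(6 \cdot 289 + \frac{6}{23}\right) = -211348 + \left(1734 + \frac{6}{23}\right) = -211348 + \frac{39888}{23} = - \frac{4821116}{23}$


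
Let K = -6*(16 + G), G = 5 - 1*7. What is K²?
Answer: 7056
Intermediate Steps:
G = -2 (G = 5 - 7 = -2)
K = -84 (K = -6*(16 - 2) = -6*14 = -84)
K² = (-84)² = 7056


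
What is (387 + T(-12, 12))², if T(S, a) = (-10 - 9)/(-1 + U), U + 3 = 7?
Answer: 1304164/9 ≈ 1.4491e+5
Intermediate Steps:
U = 4 (U = -3 + 7 = 4)
T(S, a) = -19/3 (T(S, a) = (-10 - 9)/(-1 + 4) = -19/3)
(387 + T(-12, 12))² = (387 - 19/3)² = (1142/3)² = 1304164/9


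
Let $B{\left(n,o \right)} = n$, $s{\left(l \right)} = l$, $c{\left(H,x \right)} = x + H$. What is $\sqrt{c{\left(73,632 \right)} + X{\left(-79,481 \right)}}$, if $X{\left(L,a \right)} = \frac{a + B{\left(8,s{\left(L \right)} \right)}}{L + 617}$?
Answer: $\frac{\sqrt{204321102}}{538} \approx 26.569$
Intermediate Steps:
$c{\left(H,x \right)} = H + x$
$X{\left(L,a \right)} = \frac{8 + a}{617 + L}$ ($X{\left(L,a \right)} = \frac{a + 8}{L + 617} = \frac{8 + a}{617 + L}$)
$\sqrt{c{\left(73,632 \right)} + X{\left(-79,481 \right)}} = \sqrt{\left(73 + 632\right) + \frac{8 + 481}{617 - 79}} = \sqrt{705 + \frac{1}{538} \cdot 489} = \sqrt{705 + \frac{489}{538}} = \sqrt{\frac{379779}{538}} = \frac{\sqrt{204321102}}{538}$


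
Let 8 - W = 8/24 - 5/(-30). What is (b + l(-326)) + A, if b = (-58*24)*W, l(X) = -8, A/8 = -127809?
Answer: -1032920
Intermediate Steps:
A = -1022472 (A = 8*(-127809) = -1022472)
W = 15/2 (W = 8 - (8/24 - 5/(-30)) = 8 - (8*(1/24) - 5*(-1/30)) = 8 - (⅓ + ⅙) = 8 - 1*½ = 8 - ½ = 15/2 ≈ 7.5000)
b = -10440 (b = -58*24*(15/2) = -1392*15/2 = -10440)
(b + l(-326)) + A = (-10440 - 8) - 1022472 = -10448 - 1022472 = -1032920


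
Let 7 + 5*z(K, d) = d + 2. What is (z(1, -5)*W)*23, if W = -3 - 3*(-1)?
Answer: 0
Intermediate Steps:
W = 0 (W = -3 + 3 = 0)
z(K, d) = -1 + d/5 (z(K, d) = -7/5 + (d + 2)/5 = -7/5 + (2 + d)/5 = -7/5 + (⅖ + d/5) = -1 + d/5)
(z(1, -5)*W)*23 = ((-1 + (⅕)*(-5))*0)*23 = ((-1 - 1)*0)*23 = -2*0*23 = 0*23 = 0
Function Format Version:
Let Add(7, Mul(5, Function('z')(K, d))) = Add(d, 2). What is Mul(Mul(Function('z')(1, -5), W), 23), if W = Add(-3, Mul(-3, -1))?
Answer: 0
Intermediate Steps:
W = 0 (W = Add(-3, 3) = 0)
Function('z')(K, d) = Add(-1, Mul(Rational(1, 5), d)) (Function('z')(K, d) = Add(Rational(-7, 5), Mul(Rational(1, 5), Add(d, 2))) = Add(Rational(-7, 5), Mul(Rational(1, 5), Add(2, d))) = Add(Rational(-7, 5), Add(Rational(2, 5), Mul(Rational(1, 5), d))) = Add(-1, Mul(Rational(1, 5), d)))
Mul(Mul(Function('z')(1, -5), W), 23) = Mul(Mul(Add(-1, Mul(Rational(1, 5), -5)), 0), 23) = Mul(Mul(Add(-1, -1), 0), 23) = Mul(Mul(-2, 0), 23) = Mul(0, 23) = 0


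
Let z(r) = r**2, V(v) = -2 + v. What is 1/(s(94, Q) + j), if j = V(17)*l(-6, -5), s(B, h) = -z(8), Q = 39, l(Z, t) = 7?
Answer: 1/41 ≈ 0.024390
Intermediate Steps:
s(B, h) = -64 (s(B, h) = -1*8**2 = -1*64 = -64)
j = 105 (j = (-2 + 17)*7 = 15*7 = 105)
1/(s(94, Q) + j) = 1/(-64 + 105) = 1/41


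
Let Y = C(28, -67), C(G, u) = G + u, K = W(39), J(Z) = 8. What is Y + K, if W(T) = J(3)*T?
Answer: 273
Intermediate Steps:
W(T) = 8*T
K = 312 (K = 8*39 = 312)
Y = -39 (Y = 28 - 67 = -39)
Y + K = -39 + 312 = 273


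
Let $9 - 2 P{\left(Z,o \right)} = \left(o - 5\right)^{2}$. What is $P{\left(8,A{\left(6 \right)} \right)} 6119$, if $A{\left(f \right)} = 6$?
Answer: $24476$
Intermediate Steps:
$P{\left(Z,o \right)} = \frac{9}{2} - \frac{\left(-5 + o\right)^{2}}{2}$ ($P{\left(Z,o \right)} = \frac{9}{2} - \frac{\left(o - 5\right)^{2}}{2} = \frac{9}{2} - \frac{\left(-5 + o\right)^{2}}{2}$)
$P{\left(8,A{\left(6 \right)} \right)} 6119 = \left(\frac{9}{2} - \frac{\left(-5 + 6\right)^{2}}{2}\right) 6119 = \left(\frac{9}{2} - \frac{1^{2}}{2}\right) 6119 = \left(\frac{9}{2} - \frac{1}{2}\right) 6119 = 4 \cdot 6119 = 24476$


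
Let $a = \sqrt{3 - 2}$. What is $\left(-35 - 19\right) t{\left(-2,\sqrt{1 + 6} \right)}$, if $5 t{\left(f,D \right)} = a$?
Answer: $- \frac{54}{5} \approx -10.8$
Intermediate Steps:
$a = 1$ ($a = \sqrt{1} = 1$)
$t{\left(f,D \right)} = \frac{1}{5}$ ($t{\left(f,D \right)} = \frac{1}{5} \cdot 1 = \frac{1}{5}$)
$\left(-35 - 19\right) t{\left(-2,\sqrt{1 + 6} \right)} = \left(-35 - 19\right) \frac{1}{5} = \left(-54\right) \frac{1}{5} = - \frac{54}{5}$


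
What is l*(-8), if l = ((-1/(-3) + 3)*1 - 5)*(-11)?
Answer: -440/3 ≈ -146.67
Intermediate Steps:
l = 55/3 (l = ((-1*(-⅓) + 3)*1 - 5)*(-11) = ((⅓ + 3)*1 - 5)*(-11) = ((10/3)*1 - 5)*(-11) = (10/3 - 5)*(-11) = -5/3*(-11) = 55/3 ≈ 18.333)
l*(-8) = (55/3)*(-8) = -440/3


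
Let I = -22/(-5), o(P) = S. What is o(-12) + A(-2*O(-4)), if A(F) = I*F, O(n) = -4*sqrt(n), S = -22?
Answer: -22 + 352*I/5 ≈ -22.0 + 70.4*I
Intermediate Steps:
o(P) = -22
I = 22/5 (I = -22*(-1/5) = 22/5 ≈ 4.4000)
A(F) = 22*F/5
o(-12) + A(-2*O(-4)) = -22 + 22*(-(-8)*sqrt(-4))/5 = -22 + 22*(-(-8)*2*I)/5 = -22 + 22*(-(-16)*I)/5 = -22 + 22*(16*I)/5 = -22 + 352*I/5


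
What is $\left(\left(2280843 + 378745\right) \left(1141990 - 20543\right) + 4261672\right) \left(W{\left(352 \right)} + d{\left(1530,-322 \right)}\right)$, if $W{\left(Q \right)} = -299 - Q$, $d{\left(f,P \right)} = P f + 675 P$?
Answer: $-2119611277123960788$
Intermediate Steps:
$d{\left(f,P \right)} = 675 P + P f$
$\left(\left(2280843 + 378745\right) \left(1141990 - 20543\right) + 4261672\right) \left(W{\left(352 \right)} + d{\left(1530,-322 \right)}\right) = \left(\left(2280843 + 378745\right) \left(1141990 - 20543\right) + 4261672\right) \left(\left(-299 - 352\right) - 322 \left(675 + 1530\right)\right) = \left(2659588 \cdot 1121447 + 4261672\right) \left(\left(-299 - 352\right) - 710010\right) = \left(2982586983836 + 4261672\right) \left(-651 - 710010\right) = 2982591245508 \left(-710661\right) = -2119611277123960788$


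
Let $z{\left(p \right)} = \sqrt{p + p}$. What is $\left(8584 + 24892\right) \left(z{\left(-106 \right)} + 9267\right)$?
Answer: $310222092 + 66952 i \sqrt{53} \approx 3.1022 \cdot 10^{8} + 4.8742 \cdot 10^{5} i$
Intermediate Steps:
$z{\left(p \right)} = \sqrt{2} \sqrt{p}$ ($z{\left(p \right)} = \sqrt{2 p} = \sqrt{2} \sqrt{p}$)
$\left(8584 + 24892\right) \left(z{\left(-106 \right)} + 9267\right) = \left(8584 + 24892\right) \left(\sqrt{2} \sqrt{-106} + 9267\right) = 33476 \left(\sqrt{2} i \sqrt{106} + 9267\right) = 33476 \left(2 i \sqrt{53} + 9267\right) = 33476 \left(9267 + 2 i \sqrt{53}\right) = 310222092 + 66952 i \sqrt{53}$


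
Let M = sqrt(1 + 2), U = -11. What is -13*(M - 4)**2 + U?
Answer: -258 + 104*sqrt(3) ≈ -77.867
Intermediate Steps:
M = sqrt(3) ≈ 1.7320
-13*(M - 4)**2 + U = -13*(sqrt(3) - 4)**2 - 11 = -13*(-4 + sqrt(3))**2 - 11 = -11 - 13*(-4 + sqrt(3))**2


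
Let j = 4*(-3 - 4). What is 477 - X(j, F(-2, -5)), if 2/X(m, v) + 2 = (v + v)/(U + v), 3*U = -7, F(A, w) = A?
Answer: 3352/7 ≈ 478.86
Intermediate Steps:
U = -7/3 (U = (1/3)*(-7) = -7/3 ≈ -2.3333)
j = -28 (j = 4*(-7) = -28)
X(m, v) = 2/(-2 + 2*v/(-7/3 + v)) (X(m, v) = 2/(-2 + (v + v)/(-7/3 + v)) = 2/(-2 + (2*v)/(-7/3 + v)) = 2/(-2 + 2*v/(-7/3 + v)))
477 - X(j, F(-2, -5)) = 477 - (-1 + (3/7)*(-2)) = 477 - (-1 - 6/7) = 477 - 1*(-13/7) = 477 + 13/7 = 3352/7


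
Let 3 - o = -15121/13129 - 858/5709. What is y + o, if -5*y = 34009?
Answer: -77196363663/11356585 ≈ -6797.5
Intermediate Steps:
y = -34009/5 (y = -⅕*34009 = -34009/5 ≈ -6801.8)
o = 9771238/2271317 (o = 3 - (-15121/13129 - 858/5709) = 3 - (-15121*1/13129 - 858*1/5709) = 3 - (-15121/13129 - 26/173) = 3 - 1*(-2957287/2271317) = 3 + 2957287/2271317 = 9771238/2271317 ≈ 4.3020)
y + o = -34009/5 + 9771238/2271317 = -77196363663/11356585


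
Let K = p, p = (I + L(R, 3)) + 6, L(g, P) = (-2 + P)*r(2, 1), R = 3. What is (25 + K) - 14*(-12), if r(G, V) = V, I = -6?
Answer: 194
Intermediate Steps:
L(g, P) = -2 + P (L(g, P) = (-2 + P)*1 = -2 + P)
p = 1 (p = (-6 + (-2 + 3)) + 6 = (-6 + 1) + 6 = -5 + 6 = 1)
K = 1
(25 + K) - 14*(-12) = (25 + 1) - 14*(-12) = 26 + 168 = 194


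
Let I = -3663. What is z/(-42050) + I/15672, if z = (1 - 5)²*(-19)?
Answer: -24877477/109834600 ≈ -0.22650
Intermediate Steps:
z = -304 (z = (-4)²*(-19) = 16*(-19) = -304)
z/(-42050) + I/15672 = -304/(-42050) - 3663/15672 = -304*(-1/42050) - 3663*1/15672 = 152/21025 - 1221/5224 = -24877477/109834600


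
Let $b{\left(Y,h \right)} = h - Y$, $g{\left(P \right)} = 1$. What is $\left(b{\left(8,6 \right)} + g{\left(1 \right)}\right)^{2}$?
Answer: $1$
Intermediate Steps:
$\left(b{\left(8,6 \right)} + g{\left(1 \right)}\right)^{2} = \left(\left(6 - 8\right) + 1\right)^{2} = \left(-2 + 1\right)^{2} = \left(-1\right)^{2} = 1$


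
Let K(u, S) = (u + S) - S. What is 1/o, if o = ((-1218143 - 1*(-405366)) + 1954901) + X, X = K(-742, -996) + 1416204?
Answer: 1/2557586 ≈ 3.9099e-7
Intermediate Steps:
K(u, S) = u (K(u, S) = (S + u) - S = u)
X = 1415462 (X = -742 + 1416204 = 1415462)
o = 2557586 (o = ((-1218143 - 1*(-405366)) + 1954901) + 1415462 = ((-1218143 + 405366) + 1954901) + 1415462 = (-812777 + 1954901) + 1415462 = 1142124 + 1415462 = 2557586)
1/o = 1/2557586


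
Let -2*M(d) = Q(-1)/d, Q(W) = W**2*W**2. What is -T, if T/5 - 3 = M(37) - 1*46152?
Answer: 17075135/74 ≈ 2.3075e+5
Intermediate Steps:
Q(W) = W**4
M(d) = -1/(2*d) (M(d) = -(-1)**4/(2*d) = -1/(2*d))
T = -17075135/74 (T = 15 + 5*(-1/2/37 - 1*46152) = 15 + 5*(-1/2*1/37 - 46152) = 15 + 5*(-1/74 - 46152) = 15 + 5*(-3415249/74) = 15 - 17076245/74 = -17075135/74 ≈ -2.3075e+5)
-T = -1*(-17075135/74) = 17075135/74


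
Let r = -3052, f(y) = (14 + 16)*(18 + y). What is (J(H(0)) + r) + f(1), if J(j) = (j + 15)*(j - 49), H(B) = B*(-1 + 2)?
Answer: -3217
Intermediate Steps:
H(B) = B (H(B) = B*1 = B)
f(y) = 540 + 30*y (f(y) = 30*(18 + y) = 540 + 30*y)
J(j) = (-49 + j)*(15 + j) (J(j) = (15 + j)*(-49 + j) = (-49 + j)*(15 + j))
(J(H(0)) + r) + f(1) = ((-735 + 0² - 34*0) - 3052) + (540 + 30*1) = ((-735 + 0 + 0) - 3052) + (540 + 30) = (-735 - 3052) + 570 = -3787 + 570 = -3217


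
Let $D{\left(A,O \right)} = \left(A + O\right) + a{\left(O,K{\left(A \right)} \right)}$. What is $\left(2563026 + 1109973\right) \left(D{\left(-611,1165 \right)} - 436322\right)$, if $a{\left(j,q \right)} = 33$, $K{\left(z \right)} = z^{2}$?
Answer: $-1600454219265$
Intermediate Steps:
$D{\left(A,O \right)} = 33 + A + O$ ($D{\left(A,O \right)} = \left(A + O\right) + 33 = 33 + A + O$)
$\left(2563026 + 1109973\right) \left(D{\left(-611,1165 \right)} - 436322\right) = \left(2563026 + 1109973\right) \left(\left(33 - 611 + 1165\right) - 436322\right) = 3672999 \left(587 - 436322\right) = 3672999 \left(-435735\right) = -1600454219265$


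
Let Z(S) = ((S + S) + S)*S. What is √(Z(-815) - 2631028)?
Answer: I*√638353 ≈ 798.97*I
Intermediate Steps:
Z(S) = 3*S² (Z(S) = (2*S + S)*S = (3*S)*S = 3*S²)
√(Z(-815) - 2631028) = √(3*(-815)² - 2631028) = √(3*664225 - 2631028) = √(1992675 - 2631028) = √(-638353) = I*√638353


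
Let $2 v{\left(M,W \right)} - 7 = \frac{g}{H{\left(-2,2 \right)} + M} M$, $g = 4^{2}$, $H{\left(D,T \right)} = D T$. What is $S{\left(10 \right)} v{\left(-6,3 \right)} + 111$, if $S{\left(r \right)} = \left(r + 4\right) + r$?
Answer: $\frac{1551}{5} \approx 310.2$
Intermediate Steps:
$S{\left(r \right)} = 4 + 2 r$ ($S{\left(r \right)} = \left(4 + r\right) + r = 4 + 2 r$)
$g = 16$
$v{\left(M,W \right)} = \frac{7}{2} + \frac{8 M}{-4 + M}$ ($v{\left(M,W \right)} = \frac{7}{2} + \frac{\frac{16}{\left(-2\right) 2 + M} M}{2} = \frac{7}{2} + \frac{\frac{16}{-4 + M} M}{2} = \frac{7}{2} + \frac{16 M \frac{1}{-4 + M}}{2} = \frac{7}{2} + \frac{8 M}{-4 + M}$)
$S{\left(10 \right)} v{\left(-6,3 \right)} + 111 = \left(4 + 2 \cdot 10\right) \frac{-28 + 23 \left(-6\right)}{2 \left(-4 - 6\right)} + 111 = \left(4 + 20\right) \frac{-28 - 138}{2 \left(-10\right)} + 111 = 24 \cdot \frac{1}{2} \left(- \frac{1}{10}\right) \left(-166\right) + 111 = 24 \cdot \frac{83}{10} + 111 = \frac{996}{5} + 111 = \frac{1551}{5}$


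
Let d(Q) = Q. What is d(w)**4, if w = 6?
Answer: 1296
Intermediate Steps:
d(w)**4 = 6**4 = 1296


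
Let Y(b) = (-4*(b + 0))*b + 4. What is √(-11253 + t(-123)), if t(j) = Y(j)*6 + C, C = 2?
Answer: I*√374323 ≈ 611.82*I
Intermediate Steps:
Y(b) = 4 - 4*b² (Y(b) = (-4*b)*b + 4 = -4*b² + 4 = 4 - 4*b²)
t(j) = 26 - 24*j² (t(j) = (4 - 4*j²)*6 + 2 = (24 - 24*j²) + 2 = 26 - 24*j²)
√(-11253 + t(-123)) = √(-11253 + (26 - 24*(-123)²)) = √(-11253 + (26 - 24*15129)) = √(-11253 + (26 - 363096)) = √(-11253 - 363070) = √(-374323) = I*√374323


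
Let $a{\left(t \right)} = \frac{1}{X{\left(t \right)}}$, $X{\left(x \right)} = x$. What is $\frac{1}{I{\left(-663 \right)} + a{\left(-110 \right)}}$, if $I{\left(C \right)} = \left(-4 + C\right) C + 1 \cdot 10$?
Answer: $\frac{110}{48645409} \approx 2.2613 \cdot 10^{-6}$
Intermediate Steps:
$a{\left(t \right)} = \frac{1}{t}$
$I{\left(C \right)} = 10 + C \left(-4 + C\right)$ ($I{\left(C \right)} = C \left(-4 + C\right) + 10 = 10 + C \left(-4 + C\right)$)
$\frac{1}{I{\left(-663 \right)} + a{\left(-110 \right)}} = \frac{1}{\left(10 + \left(-663\right)^{2} - -2652\right) + \frac{1}{-110}} = \frac{1}{\left(10 + 439569 + 2652\right) - \frac{1}{110}} = \frac{1}{442231 - \frac{1}{110}} = \frac{1}{\frac{48645409}{110}} = \frac{110}{48645409}$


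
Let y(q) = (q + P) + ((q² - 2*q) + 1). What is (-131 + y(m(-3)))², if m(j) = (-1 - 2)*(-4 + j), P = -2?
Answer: 82944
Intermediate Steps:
m(j) = 12 - 3*j (m(j) = -3*(-4 + j) = 12 - 3*j)
y(q) = -1 + q² - q (y(q) = (q - 2) + ((q² - 2*q) + 1) = (-2 + q) + (1 + q² - 2*q) = -1 + q² - q)
(-131 + y(m(-3)))² = (-131 + (-1 + (12 - 3*(-3))² - (12 - 3*(-3))))² = (-131 + (-1 + (12 + 9)² - (12 + 9)))² = (-131 + (-1 + 21² - 1*21))² = (-131 + (-1 + 441 - 21))² = (-131 + 419)² = 288² = 82944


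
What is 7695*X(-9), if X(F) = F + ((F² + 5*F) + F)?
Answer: 138510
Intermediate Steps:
X(F) = F² + 7*F (X(F) = F + (F² + 6*F) = F² + 7*F)
7695*X(-9) = 7695*(-9*(7 - 9)) = 7695*(-9*(-2)) = 7695*18 = 138510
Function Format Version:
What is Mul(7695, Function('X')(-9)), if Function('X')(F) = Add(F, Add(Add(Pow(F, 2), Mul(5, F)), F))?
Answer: 138510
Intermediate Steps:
Function('X')(F) = Add(Pow(F, 2), Mul(7, F)) (Function('X')(F) = Add(F, Add(Pow(F, 2), Mul(6, F))) = Add(Pow(F, 2), Mul(7, F)))
Mul(7695, Function('X')(-9)) = Mul(7695, Mul(-9, Add(7, -9))) = Mul(7695, Mul(-9, -2)) = Mul(7695, 18) = 138510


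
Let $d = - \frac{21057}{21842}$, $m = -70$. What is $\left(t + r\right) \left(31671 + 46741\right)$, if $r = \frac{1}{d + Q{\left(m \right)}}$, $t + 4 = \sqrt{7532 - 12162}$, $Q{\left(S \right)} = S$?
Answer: $- \frac{487866133960}{1549997} + 78412 i \sqrt{4630} \approx -3.1475 \cdot 10^{5} + 5.3355 \cdot 10^{6} i$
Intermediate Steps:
$d = - \frac{21057}{21842}$ ($d = \left(-21057\right) \frac{1}{21842} = - \frac{21057}{21842} \approx -0.96406$)
$t = -4 + i \sqrt{4630}$ ($t = -4 + \sqrt{7532 - 12162} = -4 + \sqrt{-4630} = -4 + i \sqrt{4630} \approx -4.0 + 68.044 i$)
$r = - \frac{21842}{1549997}$ ($r = \frac{1}{- \frac{21057}{21842} - 70} = \frac{1}{- \frac{1549997}{21842}} = - \frac{21842}{1549997} \approx -0.014092$)
$\left(t + r\right) \left(31671 + 46741\right) = \left(\left(-4 + i \sqrt{4630}\right) - \frac{21842}{1549997}\right) \left(31671 + 46741\right) = \left(- \frac{6221830}{1549997} + i \sqrt{4630}\right) 78412 = - \frac{487866133960}{1549997} + 78412 i \sqrt{4630}$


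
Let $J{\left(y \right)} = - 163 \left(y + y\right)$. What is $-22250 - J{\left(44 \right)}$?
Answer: $-7906$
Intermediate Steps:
$J{\left(y \right)} = - 326 y$ ($J{\left(y \right)} = - 163 \cdot 2 y = - 326 y$)
$-22250 - J{\left(44 \right)} = -22250 - \left(-326\right) 44 = -22250 - -14344 = -22250 + 14344 = -7906$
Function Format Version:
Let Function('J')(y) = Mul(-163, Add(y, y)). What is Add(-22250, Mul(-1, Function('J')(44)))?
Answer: -7906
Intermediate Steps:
Function('J')(y) = Mul(-326, y) (Function('J')(y) = Mul(-163, Mul(2, y)) = Mul(-326, y))
Add(-22250, Mul(-1, Function('J')(44))) = Add(-22250, Mul(-1, Mul(-326, 44))) = Add(-22250, Mul(-1, -14344)) = Add(-22250, 14344) = -7906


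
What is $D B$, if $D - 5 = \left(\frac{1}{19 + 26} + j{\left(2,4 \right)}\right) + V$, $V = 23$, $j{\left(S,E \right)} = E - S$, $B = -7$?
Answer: $- \frac{9457}{45} \approx -210.16$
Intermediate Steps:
$D = \frac{1351}{45}$ ($D = 5 + \left(\left(\frac{1}{19 + 26} + \left(4 - 2\right)\right) + 23\right) = 5 + \left(\left(\frac{1}{45} + \left(4 - 2\right)\right) + 23\right) = 5 + \left(\left(\frac{1}{45} + 2\right) + 23\right) = 5 + \left(\frac{91}{45} + 23\right) = 5 + \frac{1126}{45} = \frac{1351}{45} \approx 30.022$)
$D B = \frac{1351}{45} \left(-7\right) = - \frac{9457}{45}$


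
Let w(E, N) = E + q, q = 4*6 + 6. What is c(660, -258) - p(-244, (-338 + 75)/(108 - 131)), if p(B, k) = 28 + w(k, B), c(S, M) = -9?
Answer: -1804/23 ≈ -78.435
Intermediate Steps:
q = 30 (q = 24 + 6 = 30)
w(E, N) = 30 + E (w(E, N) = E + 30 = 30 + E)
p(B, k) = 58 + k (p(B, k) = 28 + (30 + k) = 58 + k)
c(660, -258) - p(-244, (-338 + 75)/(108 - 131)) = -9 - (58 + (-338 + 75)/(108 - 131)) = -9 - (58 - 263/(-23)) = -9 - (58 - 263*(-1/23)) = -9 - (58 + 263/23) = -9 - 1*1597/23 = -9 - 1597/23 = -1804/23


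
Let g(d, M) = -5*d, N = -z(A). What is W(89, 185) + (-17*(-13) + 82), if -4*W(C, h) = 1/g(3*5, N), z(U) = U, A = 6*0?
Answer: 90901/300 ≈ 303.00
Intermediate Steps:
A = 0
N = 0 (N = -1*0 = 0)
W(C, h) = 1/300 (W(C, h) = -1/(4*((-15*5))) = -1/(4*((-5*15))) = -¼/(-75) = -¼*(-1/75) = 1/300)
W(89, 185) + (-17*(-13) + 82) = 1/300 + (-17*(-13) + 82) = 1/300 + (221 + 82) = 1/300 + 303 = 90901/300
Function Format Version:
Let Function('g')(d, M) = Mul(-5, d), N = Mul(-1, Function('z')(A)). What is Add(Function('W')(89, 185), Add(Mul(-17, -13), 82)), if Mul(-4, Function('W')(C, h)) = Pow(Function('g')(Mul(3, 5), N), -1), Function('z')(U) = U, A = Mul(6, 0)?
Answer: Rational(90901, 300) ≈ 303.00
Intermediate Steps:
A = 0
N = 0 (N = Mul(-1, 0) = 0)
Function('W')(C, h) = Rational(1, 300) (Function('W')(C, h) = Mul(Rational(-1, 4), Pow(Mul(-5, Mul(3, 5)), -1)) = Mul(Rational(-1, 4), Pow(Mul(-5, 15), -1)) = Mul(Rational(-1, 4), Pow(-75, -1)) = Mul(Rational(-1, 4), Rational(-1, 75)) = Rational(1, 300))
Add(Function('W')(89, 185), Add(Mul(-17, -13), 82)) = Add(Rational(1, 300), Add(Mul(-17, -13), 82)) = Add(Rational(1, 300), Add(221, 82)) = Add(Rational(1, 300), 303) = Rational(90901, 300)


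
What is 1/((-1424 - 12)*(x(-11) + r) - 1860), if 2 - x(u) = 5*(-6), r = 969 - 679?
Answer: -1/464252 ≈ -2.1540e-6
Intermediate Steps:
r = 290
x(u) = 32 (x(u) = 2 - 5*(-6) = 2 - 1*(-30) = 2 + 30 = 32)
1/((-1424 - 12)*(x(-11) + r) - 1860) = 1/((-1424 - 12)*(32 + 290) - 1860) = 1/(-1436*322 - 1860) = 1/(-462392 - 1860) = 1/(-464252) = -1/464252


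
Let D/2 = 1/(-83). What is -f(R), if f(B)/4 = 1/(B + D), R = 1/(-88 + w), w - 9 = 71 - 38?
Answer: 15272/175 ≈ 87.269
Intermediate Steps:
D = -2/83 (D = 2/(-83) = 2*(-1/83) = -2/83 ≈ -0.024096)
w = 42 (w = 9 + (71 - 38) = 9 + 33 = 42)
R = -1/46 (R = 1/(-88 + 42) = 1/(-46) = -1/46 ≈ -0.021739)
f(B) = 4/(-2/83 + B) (f(B) = 4/(B - 2/83) = 4/(-2/83 + B))
-f(R) = -332/(-2 + 83*(-1/46)) = -332/(-2 - 83/46) = -332/(-175/46) = -332*(-46)/175 = -1*(-15272/175) = 15272/175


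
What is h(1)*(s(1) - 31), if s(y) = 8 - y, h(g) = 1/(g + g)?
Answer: -12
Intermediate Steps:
h(g) = 1/(2*g)
h(1)*(s(1) - 31) = ((½)/1)*((8 - 1*1) - 31) = ((½)*1)*((8 - 1) - 31) = (7 - 31)/2 = (½)*(-24) = -12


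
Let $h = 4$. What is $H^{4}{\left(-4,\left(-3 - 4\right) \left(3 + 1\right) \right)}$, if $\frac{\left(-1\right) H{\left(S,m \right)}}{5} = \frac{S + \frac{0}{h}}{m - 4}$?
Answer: $\frac{625}{4096} \approx 0.15259$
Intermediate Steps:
$H{\left(S,m \right)} = - \frac{5 S}{-4 + m}$ ($H{\left(S,m \right)} = - 5 \frac{S + \frac{0}{4}}{m - 4} = - 5 \frac{S + 0 \cdot \frac{1}{4}}{-4 + m} = - 5 \frac{S + 0}{-4 + m} = - 5 \frac{S}{-4 + m} = - \frac{5 S}{-4 + m}$)
$H^{4}{\left(-4,\left(-3 - 4\right) \left(3 + 1\right) \right)} = \left(\left(-5\right) \left(-4\right) \frac{1}{-4 + \left(-3 - 4\right) \left(3 + 1\right)}\right)^{4} = \left(\left(-5\right) \left(-4\right) \frac{1}{-4 - 28}\right)^{4} = \left(\left(-5\right) \left(-4\right) \frac{1}{-32}\right)^{4} = \left(\left(-5\right) \left(-4\right) \left(- \frac{1}{32}\right)\right)^{4} = \left(- \frac{5}{8}\right)^{4} = \frac{625}{4096}$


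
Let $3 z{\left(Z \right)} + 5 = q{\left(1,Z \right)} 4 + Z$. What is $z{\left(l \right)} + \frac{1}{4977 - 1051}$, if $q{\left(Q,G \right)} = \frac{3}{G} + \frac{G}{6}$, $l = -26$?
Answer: $- \frac{574697}{35334} \approx -16.265$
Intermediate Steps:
$q{\left(Q,G \right)} = \frac{3}{G} + \frac{G}{6}$ ($q{\left(Q,G \right)} = \frac{3}{G} + G \frac{1}{6} = \frac{3}{G} + \frac{G}{6}$)
$z{\left(Z \right)} = - \frac{5}{3} + \frac{4}{Z} + \frac{5 Z}{9}$ ($z{\left(Z \right)} = - \frac{5}{3} + \frac{\left(\frac{3}{Z} + \frac{Z}{6}\right) 4 + Z}{3} = - \frac{5}{3} + \frac{\left(\frac{12}{Z} + \frac{2 Z}{3}\right) + Z}{3} = - \frac{5}{3} + \frac{\frac{12}{Z} + \frac{5 Z}{3}}{3} = - \frac{5}{3} + \left(\frac{4}{Z} + \frac{5 Z}{9}\right) = - \frac{5}{3} + \frac{4}{Z} + \frac{5 Z}{9}$)
$z{\left(l \right)} + \frac{1}{4977 - 1051} = \left(- \frac{5}{3} + \frac{4}{-26} + \frac{5}{9} \left(-26\right)\right) + \frac{1}{4977 - 1051} = \left(- \frac{5}{3} + 4 \left(- \frac{1}{26}\right) - \frac{130}{9}\right) + \frac{1}{3926} = \left(- \frac{5}{3} - \frac{2}{13} - \frac{130}{9}\right) + \frac{1}{3926} = - \frac{1903}{117} + \frac{1}{3926} = - \frac{574697}{35334}$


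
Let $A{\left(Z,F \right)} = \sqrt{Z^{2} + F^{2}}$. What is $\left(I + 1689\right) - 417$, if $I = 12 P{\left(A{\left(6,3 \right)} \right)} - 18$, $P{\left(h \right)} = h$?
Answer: $1254 + 36 \sqrt{5} \approx 1334.5$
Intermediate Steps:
$A{\left(Z,F \right)} = \sqrt{F^{2} + Z^{2}}$
$I = -18 + 36 \sqrt{5}$ ($I = 12 \sqrt{3^{2} + 6^{2}} - 18 = 12 \sqrt{9 + 36} - 18 = 12 \sqrt{45} - 18 = 12 \cdot 3 \sqrt{5} - 18 = 36 \sqrt{5} - 18 = -18 + 36 \sqrt{5} \approx 62.498$)
$\left(I + 1689\right) - 417 = \left(\left(-18 + 36 \sqrt{5}\right) + 1689\right) - 417 = \left(1671 + 36 \sqrt{5}\right) - 417 = 1254 + 36 \sqrt{5}$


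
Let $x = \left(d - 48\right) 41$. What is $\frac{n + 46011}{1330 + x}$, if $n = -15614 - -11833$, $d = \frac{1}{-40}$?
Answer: $- \frac{1689200}{25561} \approx -66.085$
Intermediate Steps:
$d = - \frac{1}{40} \approx -0.025$
$x = - \frac{78761}{40}$ ($x = \left(- \frac{1}{40} - 48\right) 41 = \left(- \frac{1921}{40}\right) 41 = - \frac{78761}{40} \approx -1969.0$)
$n = -3781$ ($n = -15614 + 11833 = -3781$)
$\frac{n + 46011}{1330 + x} = \frac{-3781 + 46011}{1330 - \frac{78761}{40}} = \frac{42230}{- \frac{25561}{40}} = 42230 \left(- \frac{40}{25561}\right) = - \frac{1689200}{25561}$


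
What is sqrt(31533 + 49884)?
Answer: sqrt(81417) ≈ 285.34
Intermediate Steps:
sqrt(31533 + 49884) = sqrt(81417)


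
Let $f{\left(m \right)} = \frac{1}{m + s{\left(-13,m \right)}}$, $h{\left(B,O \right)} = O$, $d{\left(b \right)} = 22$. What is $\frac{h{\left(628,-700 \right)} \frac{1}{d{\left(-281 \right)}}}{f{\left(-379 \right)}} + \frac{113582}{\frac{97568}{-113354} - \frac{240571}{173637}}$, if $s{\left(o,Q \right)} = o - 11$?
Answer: $- \frac{9177657435175348}{243161049725} \approx -37743.0$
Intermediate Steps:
$s{\left(o,Q \right)} = -11 + o$ ($s{\left(o,Q \right)} = o - 11 = -11 + o$)
$f{\left(m \right)} = \frac{1}{-24 + m}$ ($f{\left(m \right)} = \frac{1}{m - 24} = \frac{1}{-24 + m}$)
$\frac{h{\left(628,-700 \right)} \frac{1}{d{\left(-281 \right)}}}{f{\left(-379 \right)}} + \frac{113582}{\frac{97568}{-113354} - \frac{240571}{173637}} = \frac{\left(-700\right) \frac{1}{22}}{\frac{1}{-24 - 379}} + \frac{113582}{\frac{97568}{-113354} - \frac{240571}{173637}} = \frac{\left(-700\right) \frac{1}{22}}{\frac{1}{-403}} + \frac{113582}{97568 \left(- \frac{1}{113354}\right) - \frac{240571}{173637}} = - \frac{350}{11 \left(- \frac{1}{403}\right)} + \frac{113582}{- \frac{48784}{56677} - \frac{240571}{173637}} = \left(- \frac{350}{11}\right) \left(-403\right) + \frac{113582}{- \frac{22105549975}{9841224249}} = \frac{141050}{11} + 113582 \left(- \frac{9841224249}{22105549975}\right) = \frac{141050}{11} - \frac{1117785932649918}{22105549975} = - \frac{9177657435175348}{243161049725}$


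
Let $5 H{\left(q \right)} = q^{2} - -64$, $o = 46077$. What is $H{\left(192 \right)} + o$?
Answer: $\frac{267313}{5} \approx 53463.0$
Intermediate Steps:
$H{\left(q \right)} = \frac{64}{5} + \frac{q^{2}}{5}$ ($H{\left(q \right)} = \frac{q^{2} - -64}{5} = \frac{q^{2} + 64}{5} = \frac{64 + q^{2}}{5} = \frac{64}{5} + \frac{q^{2}}{5}$)
$H{\left(192 \right)} + o = \left(\frac{64}{5} + \frac{192^{2}}{5}\right) + 46077 = \left(\frac{64}{5} + \frac{1}{5} \cdot 36864\right) + 46077 = \left(\frac{64}{5} + \frac{36864}{5}\right) + 46077 = \frac{36928}{5} + 46077 = \frac{267313}{5}$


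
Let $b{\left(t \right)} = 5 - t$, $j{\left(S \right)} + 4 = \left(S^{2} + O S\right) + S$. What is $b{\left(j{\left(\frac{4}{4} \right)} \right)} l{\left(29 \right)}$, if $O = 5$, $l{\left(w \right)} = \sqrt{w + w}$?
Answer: $2 \sqrt{58} \approx 15.232$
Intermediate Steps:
$l{\left(w \right)} = \sqrt{2} \sqrt{w}$ ($l{\left(w \right)} = \sqrt{2 w} = \sqrt{2} \sqrt{w}$)
$j{\left(S \right)} = -4 + S^{2} + 6 S$ ($j{\left(S \right)} = -4 + \left(\left(S^{2} + 5 S\right) + S\right) = -4 + \left(S^{2} + 6 S\right) = -4 + S^{2} + 6 S$)
$b{\left(j{\left(\frac{4}{4} \right)} \right)} l{\left(29 \right)} = \left(5 - \left(-4 + \left(\frac{4}{4}\right)^{2} + 6 \cdot \frac{4}{4}\right)\right) \sqrt{2} \sqrt{29} = \left(5 - \left(-4 + \left(4 \cdot \frac{1}{4}\right)^{2} + 6 \cdot 4 \cdot \frac{1}{4}\right)\right) \sqrt{58} = \left(5 - \left(-4 + 1^{2} + 6 \cdot 1\right)\right) \sqrt{58} = \left(5 - \left(-4 + 1 + 6\right)\right) \sqrt{58} = \left(5 - 3\right) \sqrt{58} = 2 \sqrt{58}$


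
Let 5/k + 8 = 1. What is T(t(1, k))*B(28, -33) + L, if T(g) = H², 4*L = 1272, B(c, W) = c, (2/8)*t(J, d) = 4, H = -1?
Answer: 346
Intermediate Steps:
k = -5/7 (k = 5/(-8 + 1) = 5/(-7) = 5*(-⅐) = -5/7 ≈ -0.71429)
t(J, d) = 16 (t(J, d) = 4*4 = 16)
L = 318 (L = (¼)*1272 = 318)
T(g) = 1 (T(g) = (-1)² = 1)
T(t(1, k))*B(28, -33) + L = 1*28 + 318 = 28 + 318 = 346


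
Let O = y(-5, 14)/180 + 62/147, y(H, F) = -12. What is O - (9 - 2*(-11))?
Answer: -7508/245 ≈ -30.645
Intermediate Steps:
O = 87/245 (O = -12/180 + 62/147 = -12*1/180 + 62*(1/147) = -1/15 + 62/147 = 87/245 ≈ 0.35510)
O - (9 - 2*(-11)) = 87/245 - (9 - 2*(-11)) = 87/245 - (9 + 22) = 87/245 - 1*31 = 87/245 - 31 = -7508/245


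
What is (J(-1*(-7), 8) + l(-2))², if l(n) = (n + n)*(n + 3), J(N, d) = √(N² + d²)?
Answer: (-4 + √113)² ≈ 43.959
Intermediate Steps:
l(n) = 2*n*(3 + n) (l(n) = (2*n)*(3 + n) = 2*n*(3 + n))
(J(-1*(-7), 8) + l(-2))² = (√((-1*(-7))² + 8²) + 2*(-2)*(3 - 2))² = (√(7² + 64) + 2*(-2)*1)² = (√(49 + 64) - 4)² = (√113 - 4)² = (-4 + √113)²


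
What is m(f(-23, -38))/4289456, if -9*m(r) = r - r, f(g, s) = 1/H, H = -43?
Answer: 0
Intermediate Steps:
f(g, s) = -1/43 (f(g, s) = 1/(-43) = -1/43)
m(r) = 0 (m(r) = -(r - r)/9 = -⅑*0 = 0)
m(f(-23, -38))/4289456 = 0/4289456 = 0*(1/4289456) = 0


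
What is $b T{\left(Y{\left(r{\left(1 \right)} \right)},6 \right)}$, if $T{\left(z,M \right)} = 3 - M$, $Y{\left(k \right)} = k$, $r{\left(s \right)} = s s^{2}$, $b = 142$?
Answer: $-426$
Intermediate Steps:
$r{\left(s \right)} = s^{3}$
$b T{\left(Y{\left(r{\left(1 \right)} \right)},6 \right)} = 142 \left(3 - 6\right) = 142 \left(-3\right) = -426$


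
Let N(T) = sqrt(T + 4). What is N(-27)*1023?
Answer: 1023*I*sqrt(23) ≈ 4906.1*I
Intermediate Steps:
N(T) = sqrt(4 + T)
N(-27)*1023 = sqrt(4 - 27)*1023 = sqrt(-23)*1023 = (I*sqrt(23))*1023 = 1023*I*sqrt(23)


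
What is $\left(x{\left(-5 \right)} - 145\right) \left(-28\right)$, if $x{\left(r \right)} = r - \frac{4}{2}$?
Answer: $4256$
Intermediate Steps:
$x{\left(r \right)} = -2 + r$ ($x{\left(r \right)} = r - 2 = -2 + r$)
$\left(x{\left(-5 \right)} - 145\right) \left(-28\right) = \left(\left(-2 - 5\right) - 145\right) \left(-28\right) = \left(-7 - 145\right) \left(-28\right) = \left(-152\right) \left(-28\right) = 4256$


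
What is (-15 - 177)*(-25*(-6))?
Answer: -28800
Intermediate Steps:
(-15 - 177)*(-25*(-6)) = -192*150 = -28800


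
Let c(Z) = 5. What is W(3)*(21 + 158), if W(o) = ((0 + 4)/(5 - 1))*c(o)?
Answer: 895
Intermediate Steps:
W(o) = 5 (W(o) = ((0 + 4)/(5 - 1))*5 = (4/4)*5 = (4*(1/4))*5 = 1*5 = 5)
W(3)*(21 + 158) = 5*(21 + 158) = 5*179 = 895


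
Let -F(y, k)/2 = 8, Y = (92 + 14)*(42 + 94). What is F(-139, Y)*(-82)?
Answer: 1312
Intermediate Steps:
Y = 14416 (Y = 106*136 = 14416)
F(y, k) = -16 (F(y, k) = -2*8 = -16)
F(-139, Y)*(-82) = -16*(-82) = 1312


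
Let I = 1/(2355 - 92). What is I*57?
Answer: 57/2263 ≈ 0.025188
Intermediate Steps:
I = 1/2263 ≈ 0.00044189
I*57 = (1/2263)*57 = 57/2263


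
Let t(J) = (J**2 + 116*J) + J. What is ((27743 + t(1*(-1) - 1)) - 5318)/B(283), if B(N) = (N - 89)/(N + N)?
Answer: 6281185/97 ≈ 64755.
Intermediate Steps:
t(J) = J**2 + 117*J
B(N) = (-89 + N)/(2*N) (B(N) = (-89 + N)/((2*N)) = (-89 + N)*(1/(2*N)) = (-89 + N)/(2*N))
((27743 + t(1*(-1) - 1)) - 5318)/B(283) = ((27743 + (1*(-1) - 1)*(117 + (1*(-1) - 1))) - 5318)/(((1/2)*(-89 + 283)/283)) = ((27743 + (-1 - 1)*(117 + (-1 - 1))) - 5318)/(((1/2)*(1/283)*194)) = ((27743 - 2*(117 - 2)) - 5318)/(97/283) = ((27743 - 2*115) - 5318)*(283/97) = ((27743 - 230) - 5318)*(283/97) = (27513 - 5318)*(283/97) = 22195*(283/97) = 6281185/97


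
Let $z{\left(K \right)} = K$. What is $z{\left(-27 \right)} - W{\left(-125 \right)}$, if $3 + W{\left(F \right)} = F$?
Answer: $101$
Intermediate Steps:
$W{\left(F \right)} = -3 + F$
$z{\left(-27 \right)} - W{\left(-125 \right)} = -27 - \left(-3 - 125\right) = -27 - -128 = -27 + 128 = 101$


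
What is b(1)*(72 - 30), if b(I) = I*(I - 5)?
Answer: -168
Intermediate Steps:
b(I) = I*(-5 + I)
b(1)*(72 - 30) = (1*(-5 + 1))*(72 - 30) = (1*(-4))*42 = -4*42 = -168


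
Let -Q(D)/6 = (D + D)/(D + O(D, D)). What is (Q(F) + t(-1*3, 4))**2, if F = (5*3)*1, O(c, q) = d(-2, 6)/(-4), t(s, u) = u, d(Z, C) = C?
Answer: 784/9 ≈ 87.111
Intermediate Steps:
O(c, q) = -3/2 (O(c, q) = 6/(-4) = 6*(-1/4) = -3/2)
F = 15 (F = 15*1 = 15)
Q(D) = -12*D/(-3/2 + D) (Q(D) = -6*(D + D)/(D - 3/2) = -6*2*D/(-3/2 + D) = -12*D/(-3/2 + D))
(Q(F) + t(-1*3, 4))**2 = (-24*15/(-3 + 2*15) + 4)**2 = (-24*15/(-3 + 30) + 4)**2 = (-24*15/27 + 4)**2 = (-24*15*1/27 + 4)**2 = (-40/3 + 4)**2 = (-28/3)**2 = 784/9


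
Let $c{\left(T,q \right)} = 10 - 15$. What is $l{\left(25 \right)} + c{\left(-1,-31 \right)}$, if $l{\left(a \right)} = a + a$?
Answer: $45$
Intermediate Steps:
$c{\left(T,q \right)} = -5$ ($c{\left(T,q \right)} = 10 - 15 = -5$)
$l{\left(a \right)} = 2 a$
$l{\left(25 \right)} + c{\left(-1,-31 \right)} = 2 \cdot 25 - 5 = 50 - 5 = 45$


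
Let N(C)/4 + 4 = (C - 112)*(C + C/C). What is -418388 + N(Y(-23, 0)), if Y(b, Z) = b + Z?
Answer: -406524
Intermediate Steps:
Y(b, Z) = Z + b
N(C) = -16 + 4*(1 + C)*(-112 + C) (N(C) = -16 + 4*((C - 112)*(C + C/C)) = -16 + 4*((-112 + C)*(C + 1)) = -16 + 4*((-112 + C)*(1 + C)) = -16 + 4*((1 + C)*(-112 + C)) = -16 + 4*(1 + C)*(-112 + C))
-418388 + N(Y(-23, 0)) = -418388 + (-464 - 444*(0 - 23) + 4*(0 - 23)²) = -418388 + (-464 - 444*(-23) + 4*(-23)²) = -418388 + (-464 + 10212 + 4*529) = -418388 + (-464 + 10212 + 2116) = -418388 + 11864 = -406524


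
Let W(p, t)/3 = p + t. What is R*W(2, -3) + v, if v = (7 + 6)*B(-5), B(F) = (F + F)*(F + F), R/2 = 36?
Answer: 1084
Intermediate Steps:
R = 72 (R = 2*36 = 72)
B(F) = 4*F**2 (B(F) = (2*F)*(2*F) = 4*F**2)
W(p, t) = 3*p + 3*t (W(p, t) = 3*(p + t) = 3*p + 3*t)
v = 1300 (v = (7 + 6)*(4*(-5)**2) = 13*(4*25) = 13*100 = 1300)
R*W(2, -3) + v = 72*(3*2 + 3*(-3)) + 1300 = 72*(6 - 9) + 1300 = 72*(-3) + 1300 = -216 + 1300 = 1084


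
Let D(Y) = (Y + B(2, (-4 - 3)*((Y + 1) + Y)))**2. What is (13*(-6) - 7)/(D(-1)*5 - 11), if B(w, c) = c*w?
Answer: -85/834 ≈ -0.10192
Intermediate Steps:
D(Y) = (-14 - 27*Y)**2 (D(Y) = (Y + ((-4 - 3)*((Y + 1) + Y))*2)**2 = (Y - 7*((1 + Y) + Y)*2)**2 = (Y - 7*(1 + 2*Y)*2)**2 = (Y + (-7 - 14*Y)*2)**2 = (Y + (-14 - 28*Y))**2 = (-14 - 27*Y)**2)
(13*(-6) - 7)/(D(-1)*5 - 11) = (13*(-6) - 7)/((14 + 27*(-1))**2*5 - 11) = (-78 - 7)/((14 - 27)**2*5 - 11) = -85/((-13)**2*5 - 11) = -85/(169*5 - 11) = -85/(845 - 11) = -85/834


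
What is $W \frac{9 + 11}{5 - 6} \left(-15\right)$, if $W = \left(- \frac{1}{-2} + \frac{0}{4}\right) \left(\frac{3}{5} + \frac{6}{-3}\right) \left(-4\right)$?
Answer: $840$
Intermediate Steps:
$W = \frac{14}{5}$ ($W = \left(\left(-1\right) \left(- \frac{1}{2}\right) + 0 \cdot \frac{1}{4}\right) \left(3 \cdot \frac{1}{5} + 6 \left(- \frac{1}{3}\right)\right) \left(-4\right) = \left(\frac{1}{2} + 0\right) \left(\frac{3}{5} - 2\right) \left(-4\right) = \frac{1}{2} \left(- \frac{7}{5}\right) \left(-4\right) = \left(- \frac{7}{10}\right) \left(-4\right) = \frac{14}{5} \approx 2.8$)
$W \frac{9 + 11}{5 - 6} \left(-15\right) = \frac{14 \frac{9 + 11}{5 - 6}}{5} \left(-15\right) = \frac{14 \frac{20}{-1}}{5} \left(-15\right) = \frac{14 \cdot 20 \left(-1\right)}{5} \left(-15\right) = \frac{14}{5} \left(-20\right) \left(-15\right) = \left(-56\right) \left(-15\right) = 840$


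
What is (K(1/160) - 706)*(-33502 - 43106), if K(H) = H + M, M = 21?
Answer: 262380006/5 ≈ 5.2476e+7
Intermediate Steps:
K(H) = 21 + H (K(H) = H + 21 = 21 + H)
(K(1/160) - 706)*(-33502 - 43106) = ((21 + 1/160) - 706)*(-33502 - 43106) = ((21 + 1/160) - 706)*(-76608) = (3361/160 - 706)*(-76608) = -109599/160*(-76608) = 262380006/5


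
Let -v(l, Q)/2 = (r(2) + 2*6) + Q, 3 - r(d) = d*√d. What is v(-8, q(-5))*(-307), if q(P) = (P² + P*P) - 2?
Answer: 38682 - 1228*√2 ≈ 36945.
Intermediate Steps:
q(P) = -2 + 2*P² (q(P) = (P² + P²) - 2 = 2*P² - 2 = -2 + 2*P²)
r(d) = 3 - d^(3/2) (r(d) = 3 - d*√d = 3 - d^(3/2))
v(l, Q) = -30 - 2*Q + 4*√2 (v(l, Q) = -2*(((3 - 2^(3/2)) + 2*6) + Q) = -2*(((3 - 2*√2) + 12) + Q) = -2*((15 - 2*√2) + Q) = -2*(15 + Q - 2*√2) = -30 - 2*Q + 4*√2)
v(-8, q(-5))*(-307) = (-30 - 2*(-2 + 2*(-5)²) + 4*√2)*(-307) = (-30 - 2*(-2 + 2*25) + 4*√2)*(-307) = (-30 - 2*(-2 + 50) + 4*√2)*(-307) = (-30 - 2*48 + 4*√2)*(-307) = (-30 - 96 + 4*√2)*(-307) = (-126 + 4*√2)*(-307) = 38682 - 1228*√2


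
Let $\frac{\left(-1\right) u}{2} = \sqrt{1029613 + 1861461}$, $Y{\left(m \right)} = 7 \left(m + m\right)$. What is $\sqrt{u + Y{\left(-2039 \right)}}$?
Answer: $\sqrt{-28546 - 2 \sqrt{2891074}} \approx 178.74 i$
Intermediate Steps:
$Y{\left(m \right)} = 14 m$ ($Y{\left(m \right)} = 7 \cdot 2 m = 14 m$)
$u = - 2 \sqrt{2891074}$ ($u = - 2 \sqrt{1029613 + 1861461} = - 2 \sqrt{2891074} \approx -3400.6$)
$\sqrt{u + Y{\left(-2039 \right)}} = \sqrt{- 2 \sqrt{2891074} + 14 \left(-2039\right)} = \sqrt{- 2 \sqrt{2891074} - 28546} = \sqrt{-28546 - 2 \sqrt{2891074}}$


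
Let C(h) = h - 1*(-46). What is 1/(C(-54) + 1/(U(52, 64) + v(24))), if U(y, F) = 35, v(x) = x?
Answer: -59/471 ≈ -0.12527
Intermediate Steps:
C(h) = 46 + h (C(h) = h + 46 = 46 + h)
1/(C(-54) + 1/(U(52, 64) + v(24))) = 1/((46 - 54) + 1/(35 + 24)) = 1/(-8 + 1/59) = 1/(-471/59) = -59/471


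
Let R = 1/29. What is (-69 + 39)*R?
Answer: -30/29 ≈ -1.0345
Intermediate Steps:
R = 1/29 ≈ 0.034483
(-69 + 39)*R = (-69 + 39)*(1/29) = -30*1/29 = -30/29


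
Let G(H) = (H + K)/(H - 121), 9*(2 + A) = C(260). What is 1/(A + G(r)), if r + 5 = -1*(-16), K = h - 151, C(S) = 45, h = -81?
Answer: 110/551 ≈ 0.19964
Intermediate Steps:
K = -232 (K = -81 - 151 = -232)
r = 11 (r = -5 - 1*(-16) = -5 + 16 = 11)
A = 3 (A = -2 + (⅑)*45 = -2 + 5 = 3)
G(H) = (-232 + H)/(-121 + H) (G(H) = (H - 232)/(H - 121) = (-232 + H)/(-121 + H))
1/(A + G(r)) = 1/(3 + (-232 + 11)/(-121 + 11)) = 1/(3 - 221/(-110)) = 1/(3 - 1/110*(-221)) = 1/(3 + 221/110) = 1/(551/110) = 110/551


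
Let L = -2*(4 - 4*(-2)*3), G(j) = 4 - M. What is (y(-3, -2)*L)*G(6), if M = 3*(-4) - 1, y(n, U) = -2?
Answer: 1904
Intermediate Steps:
M = -13 (M = -12 - 1 = -13)
G(j) = 17 (G(j) = 4 - 1*(-13) = 4 + 13 = 17)
L = -56 (L = -2*(4 + 8*3) = -2*(4 + 24) = -2*28 = -56)
(y(-3, -2)*L)*G(6) = -2*(-56)*17 = 112*17 = 1904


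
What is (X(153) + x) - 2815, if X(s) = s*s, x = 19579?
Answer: 40173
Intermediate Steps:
X(s) = s²
(X(153) + x) - 2815 = (153² + 19579) - 2815 = (23409 + 19579) - 2815 = 42988 - 2815 = 40173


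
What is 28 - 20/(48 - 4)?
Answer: 303/11 ≈ 27.545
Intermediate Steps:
28 - 20/(48 - 4) = 28 - 20/44 = 28 + (1/44)*(-20) = 28 - 5/11 = 303/11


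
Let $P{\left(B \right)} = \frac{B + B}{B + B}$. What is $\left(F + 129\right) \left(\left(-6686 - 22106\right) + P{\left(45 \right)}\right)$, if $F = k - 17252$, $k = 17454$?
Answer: $-9529821$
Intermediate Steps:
$P{\left(B \right)} = 1$ ($P{\left(B \right)} = \frac{2 B}{2 B} = 2 B \frac{1}{2 B} = 1$)
$F = 202$ ($F = 17454 - 17252 = 202$)
$\left(F + 129\right) \left(\left(-6686 - 22106\right) + P{\left(45 \right)}\right) = \left(202 + 129\right) \left(\left(-6686 - 22106\right) + 1\right) = 331 \left(\left(-6686 - 22106\right) + 1\right) = 331 \left(-28792 + 1\right) = 331 \left(-28791\right) = -9529821$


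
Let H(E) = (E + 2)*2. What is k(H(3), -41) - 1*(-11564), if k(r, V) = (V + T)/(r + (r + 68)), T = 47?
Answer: 508819/44 ≈ 11564.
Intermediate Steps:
H(E) = 4 + 2*E (H(E) = (2 + E)*2 = 4 + 2*E)
k(r, V) = (47 + V)/(68 + 2*r) (k(r, V) = (V + 47)/(r + (r + 68)) = (47 + V)/(r + (68 + r)) = (47 + V)/(68 + 2*r))
k(H(3), -41) - 1*(-11564) = (47 - 41)/(2*(34 + (4 + 2*3))) - 1*(-11564) = (½)*6/(34 + (4 + 6)) + 11564 = (½)*6/(34 + 10) + 11564 = (½)*6/44 + 11564 = (½)*(1/44)*6 + 11564 = 3/44 + 11564 = 508819/44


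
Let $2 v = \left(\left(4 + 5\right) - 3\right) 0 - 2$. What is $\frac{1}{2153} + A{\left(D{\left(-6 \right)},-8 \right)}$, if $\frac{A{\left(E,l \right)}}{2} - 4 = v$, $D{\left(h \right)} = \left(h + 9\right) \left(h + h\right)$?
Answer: $\frac{12919}{2153} \approx 6.0005$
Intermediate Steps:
$D{\left(h \right)} = 2 h \left(9 + h\right)$ ($D{\left(h \right)} = \left(9 + h\right) 2 h = 2 h \left(9 + h\right)$)
$v = -1$ ($v = \frac{\left(\left(4 + 5\right) - 3\right) 0 - 2}{2} = \frac{\left(9 - 3\right) 0 - 2}{2} = \frac{6 \cdot 0 - 2}{2} = \frac{0 - 2}{2} = \frac{1}{2} \left(-2\right) = -1$)
$A{\left(E,l \right)} = 6$ ($A{\left(E,l \right)} = 8 + 2 \left(-1\right) = 8 - 2 = 6$)
$\frac{1}{2153} + A{\left(D{\left(-6 \right)},-8 \right)} = \frac{1}{2153} + 6 = \frac{12919}{2153}$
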